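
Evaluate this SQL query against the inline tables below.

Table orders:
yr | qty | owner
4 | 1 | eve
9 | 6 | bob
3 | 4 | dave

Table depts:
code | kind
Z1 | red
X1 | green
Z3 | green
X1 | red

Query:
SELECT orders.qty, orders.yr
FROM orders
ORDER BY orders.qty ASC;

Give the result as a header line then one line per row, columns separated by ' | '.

After SELECT (3 rows):
orders.qty | orders.yr
1 | 4
6 | 9
4 | 3
After ORDER BY (3 rows):
orders.qty | orders.yr
1 | 4
4 | 3
6 | 9

== RESULT ==
orders.qty | orders.yr
1 | 4
4 | 3
6 | 9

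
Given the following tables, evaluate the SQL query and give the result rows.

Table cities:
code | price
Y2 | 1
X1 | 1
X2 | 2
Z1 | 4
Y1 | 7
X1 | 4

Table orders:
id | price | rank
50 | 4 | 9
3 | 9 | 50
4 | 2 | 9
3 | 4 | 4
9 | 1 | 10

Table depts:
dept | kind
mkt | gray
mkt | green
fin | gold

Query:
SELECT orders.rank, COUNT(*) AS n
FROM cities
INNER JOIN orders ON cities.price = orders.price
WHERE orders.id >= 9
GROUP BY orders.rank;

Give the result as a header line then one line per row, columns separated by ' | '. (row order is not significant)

After JOIN orders (7 rows):
cities.code | cities.price | orders.id | orders.price | orders.rank
Y2 | 1 | 9 | 1 | 10
X1 | 1 | 9 | 1 | 10
X2 | 2 | 4 | 2 | 9
Z1 | 4 | 50 | 4 | 9
Z1 | 4 | 3 | 4 | 4
X1 | 4 | 50 | 4 | 9
X1 | 4 | 3 | 4 | 4
After WHERE (4 rows):
cities.code | cities.price | orders.id | orders.price | orders.rank
Y2 | 1 | 9 | 1 | 10
X1 | 1 | 9 | 1 | 10
Z1 | 4 | 50 | 4 | 9
X1 | 4 | 50 | 4 | 9
After GROUP BY (2 rows):
orders.rank | n
10 | 2
9 | 2

== RESULT ==
orders.rank | n
10 | 2
9 | 2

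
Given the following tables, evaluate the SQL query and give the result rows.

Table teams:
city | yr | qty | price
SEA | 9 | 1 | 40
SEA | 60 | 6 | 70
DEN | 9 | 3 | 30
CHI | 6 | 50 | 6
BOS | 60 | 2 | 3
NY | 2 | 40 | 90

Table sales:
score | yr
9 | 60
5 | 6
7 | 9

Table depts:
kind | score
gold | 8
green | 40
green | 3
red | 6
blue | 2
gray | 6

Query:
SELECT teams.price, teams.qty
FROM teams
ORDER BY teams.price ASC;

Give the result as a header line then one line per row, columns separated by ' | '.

After SELECT (6 rows):
teams.price | teams.qty
40 | 1
70 | 6
30 | 3
6 | 50
3 | 2
90 | 40
After ORDER BY (6 rows):
teams.price | teams.qty
3 | 2
6 | 50
30 | 3
40 | 1
70 | 6
90 | 40

== RESULT ==
teams.price | teams.qty
3 | 2
6 | 50
30 | 3
40 | 1
70 | 6
90 | 40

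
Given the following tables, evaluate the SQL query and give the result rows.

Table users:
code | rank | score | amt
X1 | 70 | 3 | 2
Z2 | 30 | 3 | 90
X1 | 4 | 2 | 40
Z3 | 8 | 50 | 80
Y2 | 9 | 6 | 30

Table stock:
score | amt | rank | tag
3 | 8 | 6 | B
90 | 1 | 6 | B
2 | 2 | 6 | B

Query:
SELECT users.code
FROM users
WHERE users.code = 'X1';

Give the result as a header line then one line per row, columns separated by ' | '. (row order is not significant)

After WHERE (2 rows):
users.code | users.rank | users.score | users.amt
X1 | 70 | 3 | 2
X1 | 4 | 2 | 40
After SELECT (2 rows):
users.code
X1
X1

== RESULT ==
users.code
X1
X1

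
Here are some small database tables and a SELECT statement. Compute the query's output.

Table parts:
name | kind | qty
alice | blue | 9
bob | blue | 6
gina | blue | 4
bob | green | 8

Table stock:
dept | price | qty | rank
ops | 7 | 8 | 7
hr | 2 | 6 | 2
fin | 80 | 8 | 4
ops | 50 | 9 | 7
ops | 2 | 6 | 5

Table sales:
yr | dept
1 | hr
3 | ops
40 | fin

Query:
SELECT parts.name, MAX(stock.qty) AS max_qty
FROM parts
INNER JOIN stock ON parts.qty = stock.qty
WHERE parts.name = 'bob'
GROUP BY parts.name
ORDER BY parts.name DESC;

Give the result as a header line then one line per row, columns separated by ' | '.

After JOIN stock (5 rows):
parts.name | parts.kind | parts.qty | stock.dept | stock.price | stock.qty | stock.rank
alice | blue | 9 | ops | 50 | 9 | 7
bob | blue | 6 | hr | 2 | 6 | 2
bob | blue | 6 | ops | 2 | 6 | 5
bob | green | 8 | ops | 7 | 8 | 7
bob | green | 8 | fin | 80 | 8 | 4
After WHERE (4 rows):
parts.name | parts.kind | parts.qty | stock.dept | stock.price | stock.qty | stock.rank
bob | blue | 6 | hr | 2 | 6 | 2
bob | blue | 6 | ops | 2 | 6 | 5
bob | green | 8 | ops | 7 | 8 | 7
bob | green | 8 | fin | 80 | 8 | 4
After GROUP BY (1 rows):
parts.name | max_qty
bob | 8
After ORDER BY (1 rows):
parts.name | max_qty
bob | 8

== RESULT ==
parts.name | max_qty
bob | 8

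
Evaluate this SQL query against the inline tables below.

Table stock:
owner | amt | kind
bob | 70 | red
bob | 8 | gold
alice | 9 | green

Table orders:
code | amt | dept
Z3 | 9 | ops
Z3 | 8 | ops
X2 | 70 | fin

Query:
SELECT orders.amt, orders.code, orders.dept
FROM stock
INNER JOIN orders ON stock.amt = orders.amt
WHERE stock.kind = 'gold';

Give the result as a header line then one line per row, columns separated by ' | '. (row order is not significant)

== RESULT ==
orders.amt | orders.code | orders.dept
8 | Z3 | ops

Derivation:
After JOIN orders (3 rows):
stock.owner | stock.amt | stock.kind | orders.code | orders.amt | orders.dept
bob | 70 | red | X2 | 70 | fin
bob | 8 | gold | Z3 | 8 | ops
alice | 9 | green | Z3 | 9 | ops
After WHERE (1 rows):
stock.owner | stock.amt | stock.kind | orders.code | orders.amt | orders.dept
bob | 8 | gold | Z3 | 8 | ops
After SELECT (1 rows):
orders.amt | orders.code | orders.dept
8 | Z3 | ops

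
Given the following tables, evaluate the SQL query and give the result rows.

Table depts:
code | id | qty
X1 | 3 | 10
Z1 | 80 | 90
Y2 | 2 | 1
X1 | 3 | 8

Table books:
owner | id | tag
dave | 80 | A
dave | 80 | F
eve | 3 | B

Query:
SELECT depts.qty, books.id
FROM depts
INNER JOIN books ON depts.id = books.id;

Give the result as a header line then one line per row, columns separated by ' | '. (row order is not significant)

== RESULT ==
depts.qty | books.id
10 | 3
90 | 80
90 | 80
8 | 3

Derivation:
After JOIN books (4 rows):
depts.code | depts.id | depts.qty | books.owner | books.id | books.tag
X1 | 3 | 10 | eve | 3 | B
Z1 | 80 | 90 | dave | 80 | A
Z1 | 80 | 90 | dave | 80 | F
X1 | 3 | 8 | eve | 3 | B
After SELECT (4 rows):
depts.qty | books.id
10 | 3
90 | 80
90 | 80
8 | 3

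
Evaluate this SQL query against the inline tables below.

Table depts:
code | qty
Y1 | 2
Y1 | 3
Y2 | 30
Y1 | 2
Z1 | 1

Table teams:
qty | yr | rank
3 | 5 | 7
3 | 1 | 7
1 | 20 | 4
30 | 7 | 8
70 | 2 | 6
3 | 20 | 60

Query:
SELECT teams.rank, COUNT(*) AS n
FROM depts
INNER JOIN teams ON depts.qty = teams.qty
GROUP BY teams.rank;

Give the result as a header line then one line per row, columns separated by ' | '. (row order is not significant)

== RESULT ==
teams.rank | n
7 | 2
60 | 1
8 | 1
4 | 1

Derivation:
After JOIN teams (5 rows):
depts.code | depts.qty | teams.qty | teams.yr | teams.rank
Y1 | 3 | 3 | 5 | 7
Y1 | 3 | 3 | 1 | 7
Y1 | 3 | 3 | 20 | 60
Y2 | 30 | 30 | 7 | 8
Z1 | 1 | 1 | 20 | 4
After GROUP BY (4 rows):
teams.rank | n
7 | 2
60 | 1
8 | 1
4 | 1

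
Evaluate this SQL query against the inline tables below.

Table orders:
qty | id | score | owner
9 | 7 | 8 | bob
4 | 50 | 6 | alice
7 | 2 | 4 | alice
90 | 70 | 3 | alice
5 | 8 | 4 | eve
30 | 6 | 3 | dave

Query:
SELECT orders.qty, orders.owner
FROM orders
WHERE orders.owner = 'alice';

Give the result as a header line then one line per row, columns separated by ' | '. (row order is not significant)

After WHERE (3 rows):
orders.qty | orders.id | orders.score | orders.owner
4 | 50 | 6 | alice
7 | 2 | 4 | alice
90 | 70 | 3 | alice
After SELECT (3 rows):
orders.qty | orders.owner
4 | alice
7 | alice
90 | alice

== RESULT ==
orders.qty | orders.owner
4 | alice
7 | alice
90 | alice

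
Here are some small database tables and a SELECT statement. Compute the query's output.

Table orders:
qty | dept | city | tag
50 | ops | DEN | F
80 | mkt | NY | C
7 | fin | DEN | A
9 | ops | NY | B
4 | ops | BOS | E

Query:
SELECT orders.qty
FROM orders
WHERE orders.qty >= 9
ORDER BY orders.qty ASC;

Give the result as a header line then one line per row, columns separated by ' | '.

== RESULT ==
orders.qty
9
50
80

Derivation:
After WHERE (3 rows):
orders.qty | orders.dept | orders.city | orders.tag
50 | ops | DEN | F
80 | mkt | NY | C
9 | ops | NY | B
After SELECT (3 rows):
orders.qty
50
80
9
After ORDER BY (3 rows):
orders.qty
9
50
80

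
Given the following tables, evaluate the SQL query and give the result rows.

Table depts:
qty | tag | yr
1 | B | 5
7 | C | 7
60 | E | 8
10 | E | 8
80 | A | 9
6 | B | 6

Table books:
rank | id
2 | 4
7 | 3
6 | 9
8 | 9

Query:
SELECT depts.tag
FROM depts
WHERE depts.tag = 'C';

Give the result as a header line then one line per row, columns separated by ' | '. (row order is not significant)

== RESULT ==
depts.tag
C

Derivation:
After WHERE (1 rows):
depts.qty | depts.tag | depts.yr
7 | C | 7
After SELECT (1 rows):
depts.tag
C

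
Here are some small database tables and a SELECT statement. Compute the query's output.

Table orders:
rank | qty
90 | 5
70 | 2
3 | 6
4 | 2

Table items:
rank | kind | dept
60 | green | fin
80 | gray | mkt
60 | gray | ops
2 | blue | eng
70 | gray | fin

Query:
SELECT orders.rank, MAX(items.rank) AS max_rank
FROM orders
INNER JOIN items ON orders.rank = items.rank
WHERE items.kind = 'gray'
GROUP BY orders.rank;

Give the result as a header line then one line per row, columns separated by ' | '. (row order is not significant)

== RESULT ==
orders.rank | max_rank
70 | 70

Derivation:
After JOIN items (1 rows):
orders.rank | orders.qty | items.rank | items.kind | items.dept
70 | 2 | 70 | gray | fin
After WHERE (1 rows):
orders.rank | orders.qty | items.rank | items.kind | items.dept
70 | 2 | 70 | gray | fin
After GROUP BY (1 rows):
orders.rank | max_rank
70 | 70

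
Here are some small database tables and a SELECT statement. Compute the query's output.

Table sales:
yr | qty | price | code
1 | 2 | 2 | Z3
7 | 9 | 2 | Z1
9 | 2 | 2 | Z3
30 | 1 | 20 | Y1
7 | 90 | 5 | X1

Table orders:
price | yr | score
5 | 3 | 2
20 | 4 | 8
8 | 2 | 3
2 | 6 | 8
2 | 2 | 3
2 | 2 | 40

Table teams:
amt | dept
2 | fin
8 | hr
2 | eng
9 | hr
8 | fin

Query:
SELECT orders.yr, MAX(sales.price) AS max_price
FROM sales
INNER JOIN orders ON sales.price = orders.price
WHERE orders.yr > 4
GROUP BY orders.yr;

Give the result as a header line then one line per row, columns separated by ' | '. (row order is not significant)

After JOIN orders (11 rows):
sales.yr | sales.qty | sales.price | sales.code | orders.price | orders.yr | orders.score
1 | 2 | 2 | Z3 | 2 | 6 | 8
1 | 2 | 2 | Z3 | 2 | 2 | 3
1 | 2 | 2 | Z3 | 2 | 2 | 40
7 | 9 | 2 | Z1 | 2 | 6 | 8
7 | 9 | 2 | Z1 | 2 | 2 | 3
7 | 9 | 2 | Z1 | 2 | 2 | 40
9 | 2 | 2 | Z3 | 2 | 6 | 8
9 | 2 | 2 | Z3 | 2 | 2 | 3
9 | 2 | 2 | Z3 | 2 | 2 | 40
30 | 1 | 20 | Y1 | 20 | 4 | 8
7 | 90 | 5 | X1 | 5 | 3 | 2
After WHERE (3 rows):
sales.yr | sales.qty | sales.price | sales.code | orders.price | orders.yr | orders.score
1 | 2 | 2 | Z3 | 2 | 6 | 8
7 | 9 | 2 | Z1 | 2 | 6 | 8
9 | 2 | 2 | Z3 | 2 | 6 | 8
After GROUP BY (1 rows):
orders.yr | max_price
6 | 2

== RESULT ==
orders.yr | max_price
6 | 2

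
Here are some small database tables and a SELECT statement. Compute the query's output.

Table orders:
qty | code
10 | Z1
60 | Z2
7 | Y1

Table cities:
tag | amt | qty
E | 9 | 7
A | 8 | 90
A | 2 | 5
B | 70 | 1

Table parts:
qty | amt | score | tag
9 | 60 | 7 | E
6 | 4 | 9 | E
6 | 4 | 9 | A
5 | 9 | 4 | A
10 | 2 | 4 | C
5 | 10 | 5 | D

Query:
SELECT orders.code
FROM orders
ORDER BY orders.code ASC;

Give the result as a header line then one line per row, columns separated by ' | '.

After SELECT (3 rows):
orders.code
Z1
Z2
Y1
After ORDER BY (3 rows):
orders.code
Y1
Z1
Z2

== RESULT ==
orders.code
Y1
Z1
Z2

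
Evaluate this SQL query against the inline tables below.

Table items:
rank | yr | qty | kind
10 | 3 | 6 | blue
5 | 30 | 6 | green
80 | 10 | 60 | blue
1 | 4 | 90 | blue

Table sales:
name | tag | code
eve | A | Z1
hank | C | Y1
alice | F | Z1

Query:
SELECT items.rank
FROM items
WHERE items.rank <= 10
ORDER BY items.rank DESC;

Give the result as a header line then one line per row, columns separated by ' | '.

== RESULT ==
items.rank
10
5
1

Derivation:
After WHERE (3 rows):
items.rank | items.yr | items.qty | items.kind
10 | 3 | 6 | blue
5 | 30 | 6 | green
1 | 4 | 90 | blue
After SELECT (3 rows):
items.rank
10
5
1
After ORDER BY (3 rows):
items.rank
10
5
1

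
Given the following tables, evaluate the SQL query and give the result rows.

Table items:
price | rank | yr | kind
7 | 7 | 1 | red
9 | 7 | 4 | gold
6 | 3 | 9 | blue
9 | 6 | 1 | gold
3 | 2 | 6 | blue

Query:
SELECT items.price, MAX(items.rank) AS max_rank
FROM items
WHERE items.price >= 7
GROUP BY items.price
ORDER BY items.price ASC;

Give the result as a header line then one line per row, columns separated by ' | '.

== RESULT ==
items.price | max_rank
7 | 7
9 | 7

Derivation:
After WHERE (3 rows):
items.price | items.rank | items.yr | items.kind
7 | 7 | 1 | red
9 | 7 | 4 | gold
9 | 6 | 1 | gold
After GROUP BY (2 rows):
items.price | max_rank
7 | 7
9 | 7
After ORDER BY (2 rows):
items.price | max_rank
7 | 7
9 | 7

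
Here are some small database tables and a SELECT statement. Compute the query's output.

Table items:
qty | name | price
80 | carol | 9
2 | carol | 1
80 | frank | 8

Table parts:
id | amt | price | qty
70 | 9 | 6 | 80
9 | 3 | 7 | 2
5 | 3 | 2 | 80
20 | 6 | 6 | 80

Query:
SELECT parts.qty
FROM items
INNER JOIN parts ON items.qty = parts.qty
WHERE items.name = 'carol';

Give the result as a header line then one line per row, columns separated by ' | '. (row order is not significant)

After JOIN parts (7 rows):
items.qty | items.name | items.price | parts.id | parts.amt | parts.price | parts.qty
80 | carol | 9 | 70 | 9 | 6 | 80
80 | carol | 9 | 5 | 3 | 2 | 80
80 | carol | 9 | 20 | 6 | 6 | 80
2 | carol | 1 | 9 | 3 | 7 | 2
80 | frank | 8 | 70 | 9 | 6 | 80
80 | frank | 8 | 5 | 3 | 2 | 80
80 | frank | 8 | 20 | 6 | 6 | 80
After WHERE (4 rows):
items.qty | items.name | items.price | parts.id | parts.amt | parts.price | parts.qty
80 | carol | 9 | 70 | 9 | 6 | 80
80 | carol | 9 | 5 | 3 | 2 | 80
80 | carol | 9 | 20 | 6 | 6 | 80
2 | carol | 1 | 9 | 3 | 7 | 2
After SELECT (4 rows):
parts.qty
80
80
80
2

== RESULT ==
parts.qty
80
80
80
2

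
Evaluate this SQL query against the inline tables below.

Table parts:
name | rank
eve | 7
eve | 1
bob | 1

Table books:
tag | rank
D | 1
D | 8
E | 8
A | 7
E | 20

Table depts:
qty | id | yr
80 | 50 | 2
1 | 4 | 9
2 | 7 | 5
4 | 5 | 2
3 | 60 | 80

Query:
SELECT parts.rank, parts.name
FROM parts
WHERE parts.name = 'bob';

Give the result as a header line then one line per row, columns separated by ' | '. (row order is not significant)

After WHERE (1 rows):
parts.name | parts.rank
bob | 1
After SELECT (1 rows):
parts.rank | parts.name
1 | bob

== RESULT ==
parts.rank | parts.name
1 | bob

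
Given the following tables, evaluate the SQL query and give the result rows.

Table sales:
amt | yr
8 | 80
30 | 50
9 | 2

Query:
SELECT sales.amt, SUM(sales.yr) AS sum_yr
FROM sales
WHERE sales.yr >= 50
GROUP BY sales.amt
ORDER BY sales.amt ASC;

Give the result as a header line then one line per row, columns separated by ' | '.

== RESULT ==
sales.amt | sum_yr
8 | 80
30 | 50

Derivation:
After WHERE (2 rows):
sales.amt | sales.yr
8 | 80
30 | 50
After GROUP BY (2 rows):
sales.amt | sum_yr
8 | 80
30 | 50
After ORDER BY (2 rows):
sales.amt | sum_yr
8 | 80
30 | 50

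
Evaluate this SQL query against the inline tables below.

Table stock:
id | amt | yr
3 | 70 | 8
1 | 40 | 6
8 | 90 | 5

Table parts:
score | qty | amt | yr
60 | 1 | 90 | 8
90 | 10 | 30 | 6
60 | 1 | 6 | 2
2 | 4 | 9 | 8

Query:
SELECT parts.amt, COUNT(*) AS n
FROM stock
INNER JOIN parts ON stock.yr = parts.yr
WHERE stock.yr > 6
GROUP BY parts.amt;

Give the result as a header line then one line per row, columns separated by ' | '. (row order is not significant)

== RESULT ==
parts.amt | n
90 | 1
9 | 1

Derivation:
After JOIN parts (3 rows):
stock.id | stock.amt | stock.yr | parts.score | parts.qty | parts.amt | parts.yr
3 | 70 | 8 | 60 | 1 | 90 | 8
3 | 70 | 8 | 2 | 4 | 9 | 8
1 | 40 | 6 | 90 | 10 | 30 | 6
After WHERE (2 rows):
stock.id | stock.amt | stock.yr | parts.score | parts.qty | parts.amt | parts.yr
3 | 70 | 8 | 60 | 1 | 90 | 8
3 | 70 | 8 | 2 | 4 | 9 | 8
After GROUP BY (2 rows):
parts.amt | n
90 | 1
9 | 1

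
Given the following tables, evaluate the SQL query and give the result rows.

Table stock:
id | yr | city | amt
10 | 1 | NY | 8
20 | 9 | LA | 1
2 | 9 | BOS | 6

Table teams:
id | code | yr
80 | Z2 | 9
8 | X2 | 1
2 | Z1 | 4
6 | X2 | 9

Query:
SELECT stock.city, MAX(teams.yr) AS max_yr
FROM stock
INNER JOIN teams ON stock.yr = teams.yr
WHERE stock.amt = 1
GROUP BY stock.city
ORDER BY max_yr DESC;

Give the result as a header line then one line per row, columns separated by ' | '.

== RESULT ==
stock.city | max_yr
LA | 9

Derivation:
After JOIN teams (5 rows):
stock.id | stock.yr | stock.city | stock.amt | teams.id | teams.code | teams.yr
10 | 1 | NY | 8 | 8 | X2 | 1
20 | 9 | LA | 1 | 80 | Z2 | 9
20 | 9 | LA | 1 | 6 | X2 | 9
2 | 9 | BOS | 6 | 80 | Z2 | 9
2 | 9 | BOS | 6 | 6 | X2 | 9
After WHERE (2 rows):
stock.id | stock.yr | stock.city | stock.amt | teams.id | teams.code | teams.yr
20 | 9 | LA | 1 | 80 | Z2 | 9
20 | 9 | LA | 1 | 6 | X2 | 9
After GROUP BY (1 rows):
stock.city | max_yr
LA | 9
After ORDER BY (1 rows):
stock.city | max_yr
LA | 9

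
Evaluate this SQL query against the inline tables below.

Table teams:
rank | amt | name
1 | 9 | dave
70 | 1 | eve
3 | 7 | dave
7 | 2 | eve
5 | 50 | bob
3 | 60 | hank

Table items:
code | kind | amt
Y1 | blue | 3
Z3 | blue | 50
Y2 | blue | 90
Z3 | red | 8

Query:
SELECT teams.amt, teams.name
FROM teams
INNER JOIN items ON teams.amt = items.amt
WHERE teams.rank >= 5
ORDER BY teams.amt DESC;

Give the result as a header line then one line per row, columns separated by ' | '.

After JOIN items (1 rows):
teams.rank | teams.amt | teams.name | items.code | items.kind | items.amt
5 | 50 | bob | Z3 | blue | 50
After WHERE (1 rows):
teams.rank | teams.amt | teams.name | items.code | items.kind | items.amt
5 | 50 | bob | Z3 | blue | 50
After SELECT (1 rows):
teams.amt | teams.name
50 | bob
After ORDER BY (1 rows):
teams.amt | teams.name
50 | bob

== RESULT ==
teams.amt | teams.name
50 | bob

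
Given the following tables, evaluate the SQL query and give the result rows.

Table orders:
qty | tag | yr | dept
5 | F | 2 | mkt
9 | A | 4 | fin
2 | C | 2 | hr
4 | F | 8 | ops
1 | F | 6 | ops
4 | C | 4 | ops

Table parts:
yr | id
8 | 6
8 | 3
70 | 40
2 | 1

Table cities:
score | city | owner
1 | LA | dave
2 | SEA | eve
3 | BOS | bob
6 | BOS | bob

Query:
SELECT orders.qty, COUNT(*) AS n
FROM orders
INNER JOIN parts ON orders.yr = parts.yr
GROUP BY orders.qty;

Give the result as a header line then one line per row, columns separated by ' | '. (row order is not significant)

== RESULT ==
orders.qty | n
5 | 1
2 | 1
4 | 2

Derivation:
After JOIN parts (4 rows):
orders.qty | orders.tag | orders.yr | orders.dept | parts.yr | parts.id
5 | F | 2 | mkt | 2 | 1
2 | C | 2 | hr | 2 | 1
4 | F | 8 | ops | 8 | 6
4 | F | 8 | ops | 8 | 3
After GROUP BY (3 rows):
orders.qty | n
5 | 1
2 | 1
4 | 2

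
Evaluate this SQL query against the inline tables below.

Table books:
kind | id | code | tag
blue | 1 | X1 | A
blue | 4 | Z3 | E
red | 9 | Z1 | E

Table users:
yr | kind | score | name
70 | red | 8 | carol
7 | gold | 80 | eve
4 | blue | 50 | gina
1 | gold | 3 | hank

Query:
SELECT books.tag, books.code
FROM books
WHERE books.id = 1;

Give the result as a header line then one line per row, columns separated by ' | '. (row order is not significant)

After WHERE (1 rows):
books.kind | books.id | books.code | books.tag
blue | 1 | X1 | A
After SELECT (1 rows):
books.tag | books.code
A | X1

== RESULT ==
books.tag | books.code
A | X1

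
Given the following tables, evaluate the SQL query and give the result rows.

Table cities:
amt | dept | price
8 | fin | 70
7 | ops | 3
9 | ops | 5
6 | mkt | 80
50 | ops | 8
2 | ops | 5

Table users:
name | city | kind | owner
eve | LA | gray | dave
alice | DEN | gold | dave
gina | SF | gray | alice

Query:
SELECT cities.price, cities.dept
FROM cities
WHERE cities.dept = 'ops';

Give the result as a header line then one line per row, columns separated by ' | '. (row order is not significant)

== RESULT ==
cities.price | cities.dept
3 | ops
5 | ops
8 | ops
5 | ops

Derivation:
After WHERE (4 rows):
cities.amt | cities.dept | cities.price
7 | ops | 3
9 | ops | 5
50 | ops | 8
2 | ops | 5
After SELECT (4 rows):
cities.price | cities.dept
3 | ops
5 | ops
8 | ops
5 | ops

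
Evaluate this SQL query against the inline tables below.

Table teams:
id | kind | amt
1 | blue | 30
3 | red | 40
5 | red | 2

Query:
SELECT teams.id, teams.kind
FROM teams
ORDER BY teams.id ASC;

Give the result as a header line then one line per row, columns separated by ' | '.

After SELECT (3 rows):
teams.id | teams.kind
1 | blue
3 | red
5 | red
After ORDER BY (3 rows):
teams.id | teams.kind
1 | blue
3 | red
5 | red

== RESULT ==
teams.id | teams.kind
1 | blue
3 | red
5 | red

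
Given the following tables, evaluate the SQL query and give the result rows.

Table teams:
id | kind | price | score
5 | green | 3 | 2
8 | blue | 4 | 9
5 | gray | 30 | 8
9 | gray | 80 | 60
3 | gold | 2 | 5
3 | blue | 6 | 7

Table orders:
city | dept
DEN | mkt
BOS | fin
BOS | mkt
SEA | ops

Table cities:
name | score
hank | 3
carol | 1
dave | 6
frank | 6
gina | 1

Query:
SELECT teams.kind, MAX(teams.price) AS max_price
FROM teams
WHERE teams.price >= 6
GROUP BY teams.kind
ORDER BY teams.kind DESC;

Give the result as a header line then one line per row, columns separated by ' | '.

== RESULT ==
teams.kind | max_price
gray | 80
blue | 6

Derivation:
After WHERE (3 rows):
teams.id | teams.kind | teams.price | teams.score
5 | gray | 30 | 8
9 | gray | 80 | 60
3 | blue | 6 | 7
After GROUP BY (2 rows):
teams.kind | max_price
gray | 80
blue | 6
After ORDER BY (2 rows):
teams.kind | max_price
gray | 80
blue | 6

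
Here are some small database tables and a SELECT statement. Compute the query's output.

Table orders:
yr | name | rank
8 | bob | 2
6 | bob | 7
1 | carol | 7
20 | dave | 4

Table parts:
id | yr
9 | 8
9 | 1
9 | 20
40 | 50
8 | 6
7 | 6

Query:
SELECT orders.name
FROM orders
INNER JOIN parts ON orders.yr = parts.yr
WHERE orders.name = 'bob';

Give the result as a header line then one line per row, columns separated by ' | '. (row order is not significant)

After JOIN parts (5 rows):
orders.yr | orders.name | orders.rank | parts.id | parts.yr
8 | bob | 2 | 9 | 8
6 | bob | 7 | 8 | 6
6 | bob | 7 | 7 | 6
1 | carol | 7 | 9 | 1
20 | dave | 4 | 9 | 20
After WHERE (3 rows):
orders.yr | orders.name | orders.rank | parts.id | parts.yr
8 | bob | 2 | 9 | 8
6 | bob | 7 | 8 | 6
6 | bob | 7 | 7 | 6
After SELECT (3 rows):
orders.name
bob
bob
bob

== RESULT ==
orders.name
bob
bob
bob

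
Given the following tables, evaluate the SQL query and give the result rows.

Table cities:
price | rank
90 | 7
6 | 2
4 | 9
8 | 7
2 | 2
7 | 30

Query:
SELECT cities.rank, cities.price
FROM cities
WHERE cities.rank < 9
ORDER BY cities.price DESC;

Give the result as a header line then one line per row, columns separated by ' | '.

== RESULT ==
cities.rank | cities.price
7 | 90
7 | 8
2 | 6
2 | 2

Derivation:
After WHERE (4 rows):
cities.price | cities.rank
90 | 7
6 | 2
8 | 7
2 | 2
After SELECT (4 rows):
cities.rank | cities.price
7 | 90
2 | 6
7 | 8
2 | 2
After ORDER BY (4 rows):
cities.rank | cities.price
7 | 90
7 | 8
2 | 6
2 | 2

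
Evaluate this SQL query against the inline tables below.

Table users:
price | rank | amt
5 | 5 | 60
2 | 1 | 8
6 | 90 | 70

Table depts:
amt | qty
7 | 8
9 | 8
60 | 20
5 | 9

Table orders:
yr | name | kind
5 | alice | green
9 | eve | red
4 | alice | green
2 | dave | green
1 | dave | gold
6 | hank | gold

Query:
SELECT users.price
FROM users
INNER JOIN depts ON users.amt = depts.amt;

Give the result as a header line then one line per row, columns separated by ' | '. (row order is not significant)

== RESULT ==
users.price
5

Derivation:
After JOIN depts (1 rows):
users.price | users.rank | users.amt | depts.amt | depts.qty
5 | 5 | 60 | 60 | 20
After SELECT (1 rows):
users.price
5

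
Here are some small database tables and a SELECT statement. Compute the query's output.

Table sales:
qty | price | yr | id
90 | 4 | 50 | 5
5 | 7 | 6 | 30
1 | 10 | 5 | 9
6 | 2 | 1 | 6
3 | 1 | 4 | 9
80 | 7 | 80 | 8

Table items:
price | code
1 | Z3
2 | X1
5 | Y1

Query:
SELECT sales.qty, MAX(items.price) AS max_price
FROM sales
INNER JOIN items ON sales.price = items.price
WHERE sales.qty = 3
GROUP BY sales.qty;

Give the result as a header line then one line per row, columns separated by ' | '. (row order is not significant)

== RESULT ==
sales.qty | max_price
3 | 1

Derivation:
After JOIN items (2 rows):
sales.qty | sales.price | sales.yr | sales.id | items.price | items.code
6 | 2 | 1 | 6 | 2 | X1
3 | 1 | 4 | 9 | 1 | Z3
After WHERE (1 rows):
sales.qty | sales.price | sales.yr | sales.id | items.price | items.code
3 | 1 | 4 | 9 | 1 | Z3
After GROUP BY (1 rows):
sales.qty | max_price
3 | 1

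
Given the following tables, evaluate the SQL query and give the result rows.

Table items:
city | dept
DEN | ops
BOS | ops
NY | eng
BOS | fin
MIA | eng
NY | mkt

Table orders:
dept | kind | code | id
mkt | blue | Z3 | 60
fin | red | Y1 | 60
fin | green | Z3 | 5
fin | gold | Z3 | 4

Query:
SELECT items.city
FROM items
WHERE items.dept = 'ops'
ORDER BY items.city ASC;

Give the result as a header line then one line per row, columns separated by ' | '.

After WHERE (2 rows):
items.city | items.dept
DEN | ops
BOS | ops
After SELECT (2 rows):
items.city
DEN
BOS
After ORDER BY (2 rows):
items.city
BOS
DEN

== RESULT ==
items.city
BOS
DEN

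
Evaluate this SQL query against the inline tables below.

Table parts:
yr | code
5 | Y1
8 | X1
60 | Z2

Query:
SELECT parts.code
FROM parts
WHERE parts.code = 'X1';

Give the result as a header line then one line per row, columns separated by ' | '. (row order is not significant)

After WHERE (1 rows):
parts.yr | parts.code
8 | X1
After SELECT (1 rows):
parts.code
X1

== RESULT ==
parts.code
X1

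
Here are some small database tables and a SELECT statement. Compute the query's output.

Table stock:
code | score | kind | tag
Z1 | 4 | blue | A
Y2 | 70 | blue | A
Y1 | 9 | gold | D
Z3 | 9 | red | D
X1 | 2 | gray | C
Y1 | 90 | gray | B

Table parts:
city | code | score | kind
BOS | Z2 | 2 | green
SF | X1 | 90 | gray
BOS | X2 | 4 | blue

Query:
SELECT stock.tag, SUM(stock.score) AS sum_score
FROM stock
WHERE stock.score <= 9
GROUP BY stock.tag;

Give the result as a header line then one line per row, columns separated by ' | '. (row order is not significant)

== RESULT ==
stock.tag | sum_score
A | 4
D | 18
C | 2

Derivation:
After WHERE (4 rows):
stock.code | stock.score | stock.kind | stock.tag
Z1 | 4 | blue | A
Y1 | 9 | gold | D
Z3 | 9 | red | D
X1 | 2 | gray | C
After GROUP BY (3 rows):
stock.tag | sum_score
A | 4
D | 18
C | 2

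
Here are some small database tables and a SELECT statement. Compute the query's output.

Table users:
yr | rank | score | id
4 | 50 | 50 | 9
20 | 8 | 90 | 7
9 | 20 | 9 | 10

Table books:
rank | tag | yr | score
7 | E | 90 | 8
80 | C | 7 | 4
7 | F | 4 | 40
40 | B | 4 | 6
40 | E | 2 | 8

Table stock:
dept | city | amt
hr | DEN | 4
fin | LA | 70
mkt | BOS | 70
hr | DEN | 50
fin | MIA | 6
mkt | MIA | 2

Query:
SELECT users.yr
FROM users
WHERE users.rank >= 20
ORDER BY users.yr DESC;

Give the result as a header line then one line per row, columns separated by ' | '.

== RESULT ==
users.yr
9
4

Derivation:
After WHERE (2 rows):
users.yr | users.rank | users.score | users.id
4 | 50 | 50 | 9
9 | 20 | 9 | 10
After SELECT (2 rows):
users.yr
4
9
After ORDER BY (2 rows):
users.yr
9
4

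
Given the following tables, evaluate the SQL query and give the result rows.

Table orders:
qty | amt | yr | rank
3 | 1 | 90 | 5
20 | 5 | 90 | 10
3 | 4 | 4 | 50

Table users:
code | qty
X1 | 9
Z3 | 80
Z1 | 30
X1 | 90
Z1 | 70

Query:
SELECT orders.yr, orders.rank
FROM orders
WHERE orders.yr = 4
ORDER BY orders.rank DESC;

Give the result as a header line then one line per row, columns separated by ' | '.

== RESULT ==
orders.yr | orders.rank
4 | 50

Derivation:
After WHERE (1 rows):
orders.qty | orders.amt | orders.yr | orders.rank
3 | 4 | 4 | 50
After SELECT (1 rows):
orders.yr | orders.rank
4 | 50
After ORDER BY (1 rows):
orders.yr | orders.rank
4 | 50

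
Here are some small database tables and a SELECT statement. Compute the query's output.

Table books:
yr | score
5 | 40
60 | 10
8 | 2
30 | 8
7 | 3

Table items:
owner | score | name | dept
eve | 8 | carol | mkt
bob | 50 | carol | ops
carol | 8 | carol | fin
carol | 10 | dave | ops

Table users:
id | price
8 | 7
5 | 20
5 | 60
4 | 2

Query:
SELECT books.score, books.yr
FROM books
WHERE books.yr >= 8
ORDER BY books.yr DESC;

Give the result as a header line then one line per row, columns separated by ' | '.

== RESULT ==
books.score | books.yr
10 | 60
8 | 30
2 | 8

Derivation:
After WHERE (3 rows):
books.yr | books.score
60 | 10
8 | 2
30 | 8
After SELECT (3 rows):
books.score | books.yr
10 | 60
2 | 8
8 | 30
After ORDER BY (3 rows):
books.score | books.yr
10 | 60
8 | 30
2 | 8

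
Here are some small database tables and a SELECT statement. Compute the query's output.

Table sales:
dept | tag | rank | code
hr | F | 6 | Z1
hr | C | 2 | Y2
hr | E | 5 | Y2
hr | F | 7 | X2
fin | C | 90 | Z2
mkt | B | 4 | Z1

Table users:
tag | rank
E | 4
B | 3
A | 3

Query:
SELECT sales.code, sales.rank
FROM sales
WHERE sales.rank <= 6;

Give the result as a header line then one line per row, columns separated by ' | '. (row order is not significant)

After WHERE (4 rows):
sales.dept | sales.tag | sales.rank | sales.code
hr | F | 6 | Z1
hr | C | 2 | Y2
hr | E | 5 | Y2
mkt | B | 4 | Z1
After SELECT (4 rows):
sales.code | sales.rank
Z1 | 6
Y2 | 2
Y2 | 5
Z1 | 4

== RESULT ==
sales.code | sales.rank
Z1 | 6
Y2 | 2
Y2 | 5
Z1 | 4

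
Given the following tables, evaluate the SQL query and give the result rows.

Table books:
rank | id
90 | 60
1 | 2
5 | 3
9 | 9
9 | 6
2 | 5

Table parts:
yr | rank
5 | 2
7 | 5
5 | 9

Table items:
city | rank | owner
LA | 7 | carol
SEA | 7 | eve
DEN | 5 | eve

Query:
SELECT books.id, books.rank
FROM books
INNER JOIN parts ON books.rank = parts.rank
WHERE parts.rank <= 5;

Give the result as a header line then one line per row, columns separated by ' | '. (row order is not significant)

== RESULT ==
books.id | books.rank
3 | 5
5 | 2

Derivation:
After JOIN parts (4 rows):
books.rank | books.id | parts.yr | parts.rank
5 | 3 | 7 | 5
9 | 9 | 5 | 9
9 | 6 | 5 | 9
2 | 5 | 5 | 2
After WHERE (2 rows):
books.rank | books.id | parts.yr | parts.rank
5 | 3 | 7 | 5
2 | 5 | 5 | 2
After SELECT (2 rows):
books.id | books.rank
3 | 5
5 | 2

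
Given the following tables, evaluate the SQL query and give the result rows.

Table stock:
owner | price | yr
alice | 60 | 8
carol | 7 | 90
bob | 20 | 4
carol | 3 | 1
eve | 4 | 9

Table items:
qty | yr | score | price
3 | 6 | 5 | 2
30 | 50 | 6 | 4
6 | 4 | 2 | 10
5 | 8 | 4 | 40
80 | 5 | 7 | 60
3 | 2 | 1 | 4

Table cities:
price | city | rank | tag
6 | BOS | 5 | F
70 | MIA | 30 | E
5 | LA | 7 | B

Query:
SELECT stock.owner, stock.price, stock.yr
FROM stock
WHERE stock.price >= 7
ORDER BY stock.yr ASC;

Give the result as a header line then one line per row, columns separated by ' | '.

After WHERE (3 rows):
stock.owner | stock.price | stock.yr
alice | 60 | 8
carol | 7 | 90
bob | 20 | 4
After SELECT (3 rows):
stock.owner | stock.price | stock.yr
alice | 60 | 8
carol | 7 | 90
bob | 20 | 4
After ORDER BY (3 rows):
stock.owner | stock.price | stock.yr
bob | 20 | 4
alice | 60 | 8
carol | 7 | 90

== RESULT ==
stock.owner | stock.price | stock.yr
bob | 20 | 4
alice | 60 | 8
carol | 7 | 90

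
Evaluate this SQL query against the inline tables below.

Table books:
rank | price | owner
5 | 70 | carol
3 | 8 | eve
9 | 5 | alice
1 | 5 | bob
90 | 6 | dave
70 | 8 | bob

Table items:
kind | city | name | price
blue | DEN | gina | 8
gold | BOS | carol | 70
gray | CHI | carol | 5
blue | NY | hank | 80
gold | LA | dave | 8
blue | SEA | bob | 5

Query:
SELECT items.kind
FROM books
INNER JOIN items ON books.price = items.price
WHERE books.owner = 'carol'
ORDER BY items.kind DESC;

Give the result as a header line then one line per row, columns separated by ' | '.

== RESULT ==
items.kind
gold

Derivation:
After JOIN items (9 rows):
books.rank | books.price | books.owner | items.kind | items.city | items.name | items.price
5 | 70 | carol | gold | BOS | carol | 70
3 | 8 | eve | blue | DEN | gina | 8
3 | 8 | eve | gold | LA | dave | 8
9 | 5 | alice | gray | CHI | carol | 5
9 | 5 | alice | blue | SEA | bob | 5
1 | 5 | bob | gray | CHI | carol | 5
1 | 5 | bob | blue | SEA | bob | 5
70 | 8 | bob | blue | DEN | gina | 8
70 | 8 | bob | gold | LA | dave | 8
After WHERE (1 rows):
books.rank | books.price | books.owner | items.kind | items.city | items.name | items.price
5 | 70 | carol | gold | BOS | carol | 70
After SELECT (1 rows):
items.kind
gold
After ORDER BY (1 rows):
items.kind
gold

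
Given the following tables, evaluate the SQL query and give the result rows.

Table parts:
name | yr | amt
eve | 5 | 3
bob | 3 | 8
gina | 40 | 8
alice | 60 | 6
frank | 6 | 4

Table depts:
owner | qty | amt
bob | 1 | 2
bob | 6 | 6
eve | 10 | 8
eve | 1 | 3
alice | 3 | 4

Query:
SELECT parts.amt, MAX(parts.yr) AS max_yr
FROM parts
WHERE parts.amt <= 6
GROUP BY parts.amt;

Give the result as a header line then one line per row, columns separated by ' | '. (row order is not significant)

After WHERE (3 rows):
parts.name | parts.yr | parts.amt
eve | 5 | 3
alice | 60 | 6
frank | 6 | 4
After GROUP BY (3 rows):
parts.amt | max_yr
3 | 5
6 | 60
4 | 6

== RESULT ==
parts.amt | max_yr
3 | 5
6 | 60
4 | 6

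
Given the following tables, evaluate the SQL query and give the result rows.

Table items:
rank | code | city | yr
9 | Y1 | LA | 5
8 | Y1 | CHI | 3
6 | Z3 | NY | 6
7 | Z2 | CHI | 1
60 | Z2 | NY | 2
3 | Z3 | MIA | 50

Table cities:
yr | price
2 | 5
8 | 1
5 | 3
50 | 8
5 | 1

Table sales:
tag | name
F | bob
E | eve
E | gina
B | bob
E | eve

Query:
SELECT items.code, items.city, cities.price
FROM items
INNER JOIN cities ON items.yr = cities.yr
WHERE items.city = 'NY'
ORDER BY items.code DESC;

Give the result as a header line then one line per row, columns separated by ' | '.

== RESULT ==
items.code | items.city | cities.price
Z2 | NY | 5

Derivation:
After JOIN cities (4 rows):
items.rank | items.code | items.city | items.yr | cities.yr | cities.price
9 | Y1 | LA | 5 | 5 | 3
9 | Y1 | LA | 5 | 5 | 1
60 | Z2 | NY | 2 | 2 | 5
3 | Z3 | MIA | 50 | 50 | 8
After WHERE (1 rows):
items.rank | items.code | items.city | items.yr | cities.yr | cities.price
60 | Z2 | NY | 2 | 2 | 5
After SELECT (1 rows):
items.code | items.city | cities.price
Z2 | NY | 5
After ORDER BY (1 rows):
items.code | items.city | cities.price
Z2 | NY | 5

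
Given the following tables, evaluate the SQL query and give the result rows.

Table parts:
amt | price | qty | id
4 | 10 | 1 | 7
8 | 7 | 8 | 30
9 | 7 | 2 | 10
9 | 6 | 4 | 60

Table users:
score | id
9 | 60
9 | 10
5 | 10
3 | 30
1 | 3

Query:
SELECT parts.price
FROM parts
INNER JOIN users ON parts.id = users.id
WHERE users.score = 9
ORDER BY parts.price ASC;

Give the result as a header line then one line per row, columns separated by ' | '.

== RESULT ==
parts.price
6
7

Derivation:
After JOIN users (4 rows):
parts.amt | parts.price | parts.qty | parts.id | users.score | users.id
8 | 7 | 8 | 30 | 3 | 30
9 | 7 | 2 | 10 | 9 | 10
9 | 7 | 2 | 10 | 5 | 10
9 | 6 | 4 | 60 | 9 | 60
After WHERE (2 rows):
parts.amt | parts.price | parts.qty | parts.id | users.score | users.id
9 | 7 | 2 | 10 | 9 | 10
9 | 6 | 4 | 60 | 9 | 60
After SELECT (2 rows):
parts.price
7
6
After ORDER BY (2 rows):
parts.price
6
7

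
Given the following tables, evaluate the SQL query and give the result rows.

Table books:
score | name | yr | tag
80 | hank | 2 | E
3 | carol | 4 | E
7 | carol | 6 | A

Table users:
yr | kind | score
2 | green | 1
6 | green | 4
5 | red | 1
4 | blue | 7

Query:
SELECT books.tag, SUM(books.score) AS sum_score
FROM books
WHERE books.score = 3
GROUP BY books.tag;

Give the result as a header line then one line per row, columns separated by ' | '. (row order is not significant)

== RESULT ==
books.tag | sum_score
E | 3

Derivation:
After WHERE (1 rows):
books.score | books.name | books.yr | books.tag
3 | carol | 4 | E
After GROUP BY (1 rows):
books.tag | sum_score
E | 3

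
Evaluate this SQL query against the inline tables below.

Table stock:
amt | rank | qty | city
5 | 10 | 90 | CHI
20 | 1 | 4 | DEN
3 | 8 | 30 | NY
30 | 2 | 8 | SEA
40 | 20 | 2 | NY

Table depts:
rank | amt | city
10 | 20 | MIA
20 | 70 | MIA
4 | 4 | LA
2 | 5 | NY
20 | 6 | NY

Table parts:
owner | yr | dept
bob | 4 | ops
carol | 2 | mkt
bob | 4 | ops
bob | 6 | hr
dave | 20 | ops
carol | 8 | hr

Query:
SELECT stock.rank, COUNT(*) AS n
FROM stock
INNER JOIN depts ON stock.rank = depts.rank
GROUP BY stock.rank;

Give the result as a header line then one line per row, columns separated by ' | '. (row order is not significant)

After JOIN depts (4 rows):
stock.amt | stock.rank | stock.qty | stock.city | depts.rank | depts.amt | depts.city
5 | 10 | 90 | CHI | 10 | 20 | MIA
30 | 2 | 8 | SEA | 2 | 5 | NY
40 | 20 | 2 | NY | 20 | 70 | MIA
40 | 20 | 2 | NY | 20 | 6 | NY
After GROUP BY (3 rows):
stock.rank | n
10 | 1
2 | 1
20 | 2

== RESULT ==
stock.rank | n
10 | 1
2 | 1
20 | 2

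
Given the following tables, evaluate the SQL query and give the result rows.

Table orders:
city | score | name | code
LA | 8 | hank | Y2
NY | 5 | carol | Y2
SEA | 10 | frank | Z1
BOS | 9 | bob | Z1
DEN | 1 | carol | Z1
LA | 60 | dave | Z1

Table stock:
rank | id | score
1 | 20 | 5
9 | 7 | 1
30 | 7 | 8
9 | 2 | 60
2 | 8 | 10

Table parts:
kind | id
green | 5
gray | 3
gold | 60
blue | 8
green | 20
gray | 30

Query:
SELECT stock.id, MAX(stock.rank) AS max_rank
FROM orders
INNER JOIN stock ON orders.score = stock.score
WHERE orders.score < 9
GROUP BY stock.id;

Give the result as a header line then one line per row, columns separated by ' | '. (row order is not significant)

After JOIN stock (5 rows):
orders.city | orders.score | orders.name | orders.code | stock.rank | stock.id | stock.score
LA | 8 | hank | Y2 | 30 | 7 | 8
NY | 5 | carol | Y2 | 1 | 20 | 5
SEA | 10 | frank | Z1 | 2 | 8 | 10
DEN | 1 | carol | Z1 | 9 | 7 | 1
LA | 60 | dave | Z1 | 9 | 2 | 60
After WHERE (3 rows):
orders.city | orders.score | orders.name | orders.code | stock.rank | stock.id | stock.score
LA | 8 | hank | Y2 | 30 | 7 | 8
NY | 5 | carol | Y2 | 1 | 20 | 5
DEN | 1 | carol | Z1 | 9 | 7 | 1
After GROUP BY (2 rows):
stock.id | max_rank
7 | 30
20 | 1

== RESULT ==
stock.id | max_rank
7 | 30
20 | 1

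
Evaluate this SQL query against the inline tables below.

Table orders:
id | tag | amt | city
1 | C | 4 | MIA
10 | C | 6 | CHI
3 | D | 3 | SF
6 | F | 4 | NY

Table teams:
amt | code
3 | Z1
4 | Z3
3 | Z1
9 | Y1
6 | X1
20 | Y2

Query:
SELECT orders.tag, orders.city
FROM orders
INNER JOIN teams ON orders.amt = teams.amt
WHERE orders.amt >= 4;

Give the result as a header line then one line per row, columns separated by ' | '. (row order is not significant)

== RESULT ==
orders.tag | orders.city
C | MIA
C | CHI
F | NY

Derivation:
After JOIN teams (5 rows):
orders.id | orders.tag | orders.amt | orders.city | teams.amt | teams.code
1 | C | 4 | MIA | 4 | Z3
10 | C | 6 | CHI | 6 | X1
3 | D | 3 | SF | 3 | Z1
3 | D | 3 | SF | 3 | Z1
6 | F | 4 | NY | 4 | Z3
After WHERE (3 rows):
orders.id | orders.tag | orders.amt | orders.city | teams.amt | teams.code
1 | C | 4 | MIA | 4 | Z3
10 | C | 6 | CHI | 6 | X1
6 | F | 4 | NY | 4 | Z3
After SELECT (3 rows):
orders.tag | orders.city
C | MIA
C | CHI
F | NY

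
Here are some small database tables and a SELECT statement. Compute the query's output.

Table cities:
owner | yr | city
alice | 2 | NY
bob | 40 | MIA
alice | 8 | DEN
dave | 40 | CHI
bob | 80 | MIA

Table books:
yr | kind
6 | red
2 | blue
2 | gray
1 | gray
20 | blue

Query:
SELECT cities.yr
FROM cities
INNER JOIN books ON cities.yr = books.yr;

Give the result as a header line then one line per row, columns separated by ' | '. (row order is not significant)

After JOIN books (2 rows):
cities.owner | cities.yr | cities.city | books.yr | books.kind
alice | 2 | NY | 2 | blue
alice | 2 | NY | 2 | gray
After SELECT (2 rows):
cities.yr
2
2

== RESULT ==
cities.yr
2
2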